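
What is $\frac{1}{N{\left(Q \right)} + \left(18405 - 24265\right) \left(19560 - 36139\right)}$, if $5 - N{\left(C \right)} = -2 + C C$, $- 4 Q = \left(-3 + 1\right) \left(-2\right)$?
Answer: $\frac{1}{97152946} \approx 1.0293 \cdot 10^{-8}$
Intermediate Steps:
$Q = -1$ ($Q = - \frac{\left(-3 + 1\right) \left(-2\right)}{4} = - \frac{\left(-2\right) \left(-2\right)}{4} = \left(- \frac{1}{4}\right) 4 = -1$)
$N{\left(C \right)} = 7 - C^{2}$ ($N{\left(C \right)} = 5 - \left(-2 + C C\right) = 5 - \left(-2 + C^{2}\right) = 7 - C^{2}$)
$\frac{1}{N{\left(Q \right)} + \left(18405 - 24265\right) \left(19560 - 36139\right)} = \frac{1}{\left(7 - \left(-1\right)^{2}\right) + \left(18405 - 24265\right) \left(19560 - 36139\right)} = \frac{1}{\left(7 - 1\right) - -97152940} = \frac{1}{\left(7 - 1\right) + 97152940} = \frac{1}{6 + 97152940} = \frac{1}{97152946}$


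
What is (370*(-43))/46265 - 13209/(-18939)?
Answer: 20652993/58414189 ≈ 0.35356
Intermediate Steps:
(370*(-43))/46265 - 13209/(-18939) = -15910*1/46265 - 13209*(-1/18939) = -3182/9253 + 4403/6313 = 20652993/58414189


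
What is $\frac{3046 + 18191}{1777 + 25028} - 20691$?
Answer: $- \frac{184867006}{8935} \approx -20690.0$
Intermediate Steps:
$\frac{3046 + 18191}{1777 + 25028} - 20691 = \frac{21237}{26805} - 20691 = 21237 \cdot \frac{1}{26805} - 20691 = \frac{7079}{8935} - 20691 = - \frac{184867006}{8935}$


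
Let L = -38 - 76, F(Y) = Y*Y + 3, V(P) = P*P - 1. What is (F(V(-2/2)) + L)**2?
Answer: 12321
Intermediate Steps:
V(P) = -1 + P**2 (V(P) = P**2 - 1 = -1 + P**2)
F(Y) = 3 + Y**2 (F(Y) = Y**2 + 3 = 3 + Y**2)
L = -114
(F(V(-2/2)) + L)**2 = ((3 + (-1 + (-2/2)**2)**2) - 114)**2 = ((3 + (-1 + (-2*1/2)**2)**2) - 114)**2 = ((3 + (-1 + (-1)**2)**2) - 114)**2 = ((3 + (-1 + 1)**2) - 114)**2 = ((3 + 0**2) - 114)**2 = ((3 + 0) - 114)**2 = (3 - 114)**2 = (-111)**2 = 12321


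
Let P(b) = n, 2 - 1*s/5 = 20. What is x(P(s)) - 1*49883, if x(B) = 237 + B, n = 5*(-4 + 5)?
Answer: -49641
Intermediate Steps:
s = -90 (s = 10 - 5*20 = 10 - 100 = -90)
n = 5 (n = 5*1 = 5)
P(b) = 5
x(P(s)) - 1*49883 = (237 + 5) - 1*49883 = 242 - 49883 = -49641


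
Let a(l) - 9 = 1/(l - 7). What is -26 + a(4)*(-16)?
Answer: -494/3 ≈ -164.67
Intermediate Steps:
a(l) = 9 + 1/(-7 + l) (a(l) = 9 + 1/(l - 7) = 9 + 1/(-7 + l))
-26 + a(4)*(-16) = -26 + ((-62 + 9*4)/(-7 + 4))*(-16) = -26 + ((-62 + 36)/(-3))*(-16) = -26 - 1/3*(-26)*(-16) = -26 + (26/3)*(-16) = -26 - 416/3 = -494/3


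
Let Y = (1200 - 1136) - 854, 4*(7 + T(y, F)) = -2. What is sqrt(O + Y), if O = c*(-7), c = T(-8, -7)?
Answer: 5*I*sqrt(118)/2 ≈ 27.157*I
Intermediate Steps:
T(y, F) = -15/2 (T(y, F) = -7 + (1/4)*(-2) = -7 - 1/2 = -15/2)
c = -15/2 ≈ -7.5000
Y = -790 (Y = 64 - 854 = -790)
O = 105/2 (O = -15/2*(-7) = 105/2 ≈ 52.500)
sqrt(O + Y) = sqrt(105/2 - 790) = sqrt(-1475/2) = 5*I*sqrt(118)/2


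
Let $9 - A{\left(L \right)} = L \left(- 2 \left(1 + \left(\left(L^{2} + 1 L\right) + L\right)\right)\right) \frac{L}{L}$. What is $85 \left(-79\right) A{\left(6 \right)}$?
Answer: $-4008855$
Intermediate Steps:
$A{\left(L \right)} = 9 - L \left(-2 - 4 L - 2 L^{2}\right)$ ($A{\left(L \right)} = 9 - L \left(- 2 \left(1 + \left(\left(L^{2} + 1 L\right) + L\right)\right)\right) \frac{L}{L} = 9 - L \left(- 2 \left(1 + \left(\left(L^{2} + L\right) + L\right)\right)\right) 1 = 9 - L \left(- 2 \left(1 + \left(\left(L + L^{2}\right) + L\right)\right)\right) 1 = 9 - L \left(- 2 \left(1 + \left(L^{2} + 2 L\right)\right)\right) 1 = 9 - L \left(- 2 \left(1 + L^{2} + 2 L\right)\right) 1 = 9 - L \left(-2 - 4 L - 2 L^{2}\right) 1 = 9 - L \left(-2 - 4 L - 2 L^{2}\right)$)
$85 \left(-79\right) A{\left(6 \right)} = 85 \left(-79\right) \left(9 + 2 \cdot 6 + 2 \cdot 6^{3} + 4 \cdot 6^{2}\right) = - 6715 \left(9 + 12 + 2 \cdot 216 + 4 \cdot 36\right) = - 6715 \left(9 + 12 + 432 + 144\right) = \left(-6715\right) 597 = -4008855$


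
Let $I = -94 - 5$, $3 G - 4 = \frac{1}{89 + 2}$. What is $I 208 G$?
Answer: $- \frac{192720}{7} \approx -27531.0$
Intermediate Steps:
$G = \frac{365}{273}$ ($G = \frac{4}{3} + \frac{1}{3 \left(89 + 2\right)} = \frac{4}{3} + \frac{1}{3 \cdot 91} = \frac{4}{3} + \frac{1}{3} \cdot \frac{1}{91} = \frac{4}{3} + \frac{1}{273} = \frac{365}{273} \approx 1.337$)
$I = -99$ ($I = -94 - 5 = -99$)
$I 208 G = \left(-99\right) 208 \cdot \frac{365}{273} = \left(-20592\right) \frac{365}{273} = - \frac{192720}{7}$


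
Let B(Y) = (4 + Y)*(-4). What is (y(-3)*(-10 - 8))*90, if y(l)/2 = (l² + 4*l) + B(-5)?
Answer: -3240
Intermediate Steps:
B(Y) = -16 - 4*Y
y(l) = 8 + 2*l² + 8*l (y(l) = 2*((l² + 4*l) + (-16 - 4*(-5))) = 2*((l² + 4*l) + (-16 + 20)) = 2*((l² + 4*l) + 4) = 2*(4 + l² + 4*l) = 8 + 2*l² + 8*l)
(y(-3)*(-10 - 8))*90 = ((8 + 2*(-3)² + 8*(-3))*(-10 - 8))*90 = ((8 + 2*9 - 24)*(-18))*90 = ((8 + 18 - 24)*(-18))*90 = (2*(-18))*90 = -36*90 = -3240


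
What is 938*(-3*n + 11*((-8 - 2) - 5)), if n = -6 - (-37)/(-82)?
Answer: -5601267/41 ≈ -1.3662e+5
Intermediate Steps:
n = -529/82 (n = -6 - (-37)*(-1)/82 = -6 - 1*37/82 = -6 - 37/82 = -529/82 ≈ -6.4512)
938*(-3*n + 11*((-8 - 2) - 5)) = 938*(-3*(-529/82) + 11*((-8 - 2) - 5)) = 938*(1587/82 + 11*(-10 - 5)) = 938*(1587/82 + 11*(-15)) = 938*(1587/82 - 165) = 938*(-11943/82) = -5601267/41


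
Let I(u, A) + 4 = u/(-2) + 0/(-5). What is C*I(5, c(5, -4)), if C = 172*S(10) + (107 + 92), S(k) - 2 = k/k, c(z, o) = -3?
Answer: -9295/2 ≈ -4647.5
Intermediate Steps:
S(k) = 3 (S(k) = 2 + k/k = 2 + 1 = 3)
I(u, A) = -4 - u/2 (I(u, A) = -4 + (u/(-2) + 0/(-5)) = -4 + (u*(-1/2) + 0*(-1/5)) = -4 + (-u/2 + 0) = -4 - u/2)
C = 715 (C = 172*3 + (107 + 92) = 516 + 199 = 715)
C*I(5, c(5, -4)) = 715*(-4 - 1/2*5) = 715*(-4 - 5/2) = 715*(-13/2) = -9295/2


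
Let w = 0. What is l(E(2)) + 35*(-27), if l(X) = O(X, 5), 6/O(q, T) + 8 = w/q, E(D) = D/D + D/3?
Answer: -3783/4 ≈ -945.75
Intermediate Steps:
E(D) = 1 + D/3 (E(D) = 1 + D*(⅓) = 1 + D/3)
O(q, T) = -¾ (O(q, T) = 6/(-8 + 0/q) = 6/(-8 + 0) = 6/(-8) = 6*(-⅛) = -¾)
l(X) = -¾
l(E(2)) + 35*(-27) = -¾ + 35*(-27) = -¾ - 945 = -3783/4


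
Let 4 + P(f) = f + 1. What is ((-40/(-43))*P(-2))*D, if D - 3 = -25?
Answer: 4400/43 ≈ 102.33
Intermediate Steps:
P(f) = -3 + f (P(f) = -4 + (f + 1) = -4 + (1 + f) = -3 + f)
D = -22 (D = 3 - 25 = -22)
((-40/(-43))*P(-2))*D = ((-40/(-43))*(-3 - 2))*(-22) = (-40*(-1/43)*(-5))*(-22) = ((40/43)*(-5))*(-22) = -200/43*(-22) = 4400/43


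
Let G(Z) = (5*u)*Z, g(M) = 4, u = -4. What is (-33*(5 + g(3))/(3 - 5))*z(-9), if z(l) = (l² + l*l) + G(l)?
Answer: 50787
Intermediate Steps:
G(Z) = -20*Z (G(Z) = (5*(-4))*Z = -20*Z)
z(l) = -20*l + 2*l² (z(l) = (l² + l*l) - 20*l = (l² + l²) - 20*l = 2*l² - 20*l = -20*l + 2*l²)
(-33*(5 + g(3))/(3 - 5))*z(-9) = (-33*(5 + 4)/(3 - 5))*(2*(-9)*(-10 - 9)) = (-297/(-2))*(2*(-9)*(-19)) = -297*(-1)/2*342 = -33*(-9/2)*342 = (297/2)*342 = 50787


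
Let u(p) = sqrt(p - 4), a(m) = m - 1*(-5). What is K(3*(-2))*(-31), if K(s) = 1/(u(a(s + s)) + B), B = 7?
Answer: -217/60 + 31*I*sqrt(11)/60 ≈ -3.6167 + 1.7136*I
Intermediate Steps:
a(m) = 5 + m (a(m) = m + 5 = 5 + m)
u(p) = sqrt(-4 + p)
K(s) = 1/(7 + sqrt(1 + 2*s)) (K(s) = 1/(sqrt(-4 + (5 + (s + s))) + 7) = 1/(sqrt(-4 + (5 + 2*s)) + 7) = 1/(sqrt(1 + 2*s) + 7) = 1/(7 + sqrt(1 + 2*s)))
K(3*(-2))*(-31) = -31/(7 + sqrt(1 + 2*(3*(-2)))) = -31/(7 + sqrt(1 + 2*(-6))) = -31/(7 + sqrt(1 - 12)) = -31/(7 + sqrt(-11)) = -31/(7 + I*sqrt(11))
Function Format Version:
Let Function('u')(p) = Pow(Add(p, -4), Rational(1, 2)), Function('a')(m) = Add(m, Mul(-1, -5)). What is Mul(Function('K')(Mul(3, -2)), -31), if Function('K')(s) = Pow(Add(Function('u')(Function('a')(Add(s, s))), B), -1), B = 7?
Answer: Add(Rational(-217, 60), Mul(Rational(31, 60), I, Pow(11, Rational(1, 2)))) ≈ Add(-3.6167, Mul(1.7136, I))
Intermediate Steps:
Function('a')(m) = Add(5, m) (Function('a')(m) = Add(m, 5) = Add(5, m))
Function('u')(p) = Pow(Add(-4, p), Rational(1, 2))
Function('K')(s) = Pow(Add(7, Pow(Add(1, Mul(2, s)), Rational(1, 2))), -1) (Function('K')(s) = Pow(Add(Pow(Add(-4, Add(5, Add(s, s))), Rational(1, 2)), 7), -1) = Pow(Add(Pow(Add(-4, Add(5, Mul(2, s))), Rational(1, 2)), 7), -1) = Pow(Add(Pow(Add(1, Mul(2, s)), Rational(1, 2)), 7), -1) = Pow(Add(7, Pow(Add(1, Mul(2, s)), Rational(1, 2))), -1))
Mul(Function('K')(Mul(3, -2)), -31) = Mul(Pow(Add(7, Pow(Add(1, Mul(2, Mul(3, -2))), Rational(1, 2))), -1), -31) = Mul(Pow(Add(7, Pow(Add(1, Mul(2, -6)), Rational(1, 2))), -1), -31) = Mul(Pow(Add(7, Pow(Add(1, -12), Rational(1, 2))), -1), -31) = Mul(Pow(Add(7, Pow(-11, Rational(1, 2))), -1), -31) = Mul(Pow(Add(7, Mul(I, Pow(11, Rational(1, 2)))), -1), -31) = Mul(-31, Pow(Add(7, Mul(I, Pow(11, Rational(1, 2)))), -1))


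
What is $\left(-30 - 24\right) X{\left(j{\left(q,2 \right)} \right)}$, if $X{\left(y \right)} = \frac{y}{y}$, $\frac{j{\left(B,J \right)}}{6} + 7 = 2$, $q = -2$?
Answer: $-54$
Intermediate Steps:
$j{\left(B,J \right)} = -30$ ($j{\left(B,J \right)} = -42 + 6 \cdot 2 = -42 + 12 = -30$)
$X{\left(y \right)} = 1$
$\left(-30 - 24\right) X{\left(j{\left(q,2 \right)} \right)} = \left(-30 - 24\right) 1 = \left(-54\right) 1 = -54$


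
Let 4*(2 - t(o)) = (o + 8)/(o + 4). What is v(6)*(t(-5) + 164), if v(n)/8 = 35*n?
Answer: 280140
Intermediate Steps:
v(n) = 280*n (v(n) = 8*(35*n) = 280*n)
t(o) = 2 - (8 + o)/(4*(4 + o)) (t(o) = 2 - (o + 8)/(4*(o + 4)) = 2 - (8 + o)/(4*(4 + o)))
v(6)*(t(-5) + 164) = (280*6)*((24 + 7*(-5))/(4*(4 - 5)) + 164) = 1680*((¼)*(24 - 35)/(-1) + 164) = 1680*((¼)*(-1)*(-11) + 164) = 1680*(11/4 + 164) = 1680*(667/4) = 280140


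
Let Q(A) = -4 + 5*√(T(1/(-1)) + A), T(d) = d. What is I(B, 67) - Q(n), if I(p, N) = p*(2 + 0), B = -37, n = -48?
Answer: -70 - 35*I ≈ -70.0 - 35.0*I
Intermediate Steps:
I(p, N) = 2*p (I(p, N) = p*2 = 2*p)
Q(A) = -4 + 5*√(-1 + A) (Q(A) = -4 + 5*√(1/(-1) + A) = -4 + 5*√(1*(-1) + A) = -4 + 5*√(-1 + A))
I(B, 67) - Q(n) = 2*(-37) - (-4 + 5*√(-1 - 48)) = -74 - (-4 + 5*√(-49)) = -74 - (-4 + 5*(7*I)) = -74 - (-4 + 35*I) = -74 + (4 - 35*I) = -70 - 35*I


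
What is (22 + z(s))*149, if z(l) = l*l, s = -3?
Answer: 4619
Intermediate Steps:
z(l) = l**2
(22 + z(s))*149 = (22 + (-3)**2)*149 = (22 + 9)*149 = 31*149 = 4619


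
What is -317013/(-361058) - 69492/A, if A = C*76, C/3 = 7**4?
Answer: 12370929169/16471104902 ≈ 0.75107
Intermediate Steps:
C = 7203 (C = 3*7**4 = 3*2401 = 7203)
A = 547428 (A = 7203*76 = 547428)
-317013/(-361058) - 69492/A = -317013/(-361058) - 69492/547428 = -317013*(-1/361058) - 69492*1/547428 = 317013/361058 - 5791/45619 = 12370929169/16471104902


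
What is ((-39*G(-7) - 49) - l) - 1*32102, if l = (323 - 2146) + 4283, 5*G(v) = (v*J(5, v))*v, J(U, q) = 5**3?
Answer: -82386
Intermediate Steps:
J(U, q) = 125
G(v) = 25*v**2 (G(v) = ((v*125)*v)/5 = ((125*v)*v)/5 = (125*v**2)/5 = 25*v**2)
l = 2460 (l = -1823 + 4283 = 2460)
((-39*G(-7) - 49) - l) - 1*32102 = ((-975*(-7)**2 - 49) - 1*2460) - 1*32102 = ((-975*49 - 49) - 2460) - 32102 = ((-39*1225 - 49) - 2460) - 32102 = ((-47775 - 49) - 2460) - 32102 = (-47824 - 2460) - 32102 = -50284 - 32102 = -82386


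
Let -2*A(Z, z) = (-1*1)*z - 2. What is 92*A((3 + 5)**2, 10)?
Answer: 552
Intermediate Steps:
A(Z, z) = 1 + z/2 (A(Z, z) = -((-1*1)*z - 2)/2 = -(-z - 2)/2 = -(-2 - z)/2 = 1 + z/2)
92*A((3 + 5)**2, 10) = 92*(1 + (1/2)*10) = 92*(1 + 5) = 92*6 = 552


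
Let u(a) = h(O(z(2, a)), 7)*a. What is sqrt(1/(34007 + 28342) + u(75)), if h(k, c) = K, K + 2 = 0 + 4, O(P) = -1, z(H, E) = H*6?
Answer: sqrt(583109732499)/62349 ≈ 12.247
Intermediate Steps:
z(H, E) = 6*H
K = 2 (K = -2 + (0 + 4) = -2 + 4 = 2)
h(k, c) = 2
u(a) = 2*a
sqrt(1/(34007 + 28342) + u(75)) = sqrt(1/(34007 + 28342) + 2*75) = sqrt(1/62349 + 150) = sqrt(9352351/62349) = sqrt(583109732499)/62349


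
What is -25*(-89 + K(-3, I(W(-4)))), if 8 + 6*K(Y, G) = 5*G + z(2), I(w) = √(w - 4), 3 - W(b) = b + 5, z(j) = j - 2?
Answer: 6775/3 - 125*I*√2/6 ≈ 2258.3 - 29.463*I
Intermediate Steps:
z(j) = -2 + j
W(b) = -2 - b (W(b) = 3 - (b + 5) = 3 - (5 + b) = 3 + (-5 - b) = -2 - b)
I(w) = √(-4 + w)
K(Y, G) = -4/3 + 5*G/6 (K(Y, G) = -4/3 + (5*G + (-2 + 2))/6 = -4/3 + (5*G + 0)/6 = -4/3 + (5*G)/6 = -4/3 + 5*G/6)
-25*(-89 + K(-3, I(W(-4)))) = -25*(-89 + (-4/3 + 5*√(-4 + (-2 - 1*(-4)))/6)) = -25*(-89 + (-4/3 + 5*√(-4 + (-2 + 4))/6)) = -25*(-89 + (-4/3 + 5*√(-4 + 2)/6)) = -25*(-89 + (-4/3 + 5*√(-2)/6)) = -25*(-89 + (-4/3 + 5*(I*√2)/6)) = -25*(-89 + (-4/3 + 5*I*√2/6)) = -25*(-271/3 + 5*I*√2/6) = 6775/3 - 125*I*√2/6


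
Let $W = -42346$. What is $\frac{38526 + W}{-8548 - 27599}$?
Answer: $\frac{3820}{36147} \approx 0.10568$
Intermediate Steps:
$\frac{38526 + W}{-8548 - 27599} = \frac{38526 - 42346}{-8548 - 27599} = - \frac{3820}{-36147} = \left(-3820\right) \left(- \frac{1}{36147}\right) = \frac{3820}{36147}$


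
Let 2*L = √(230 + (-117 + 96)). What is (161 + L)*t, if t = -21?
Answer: -3381 - 21*√209/2 ≈ -3532.8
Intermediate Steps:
L = √209/2 (L = √(230 + (-117 + 96))/2 = √(230 - 21)/2 = √209/2 ≈ 7.2284)
(161 + L)*t = (161 + √209/2)*(-21) = -3381 - 21*√209/2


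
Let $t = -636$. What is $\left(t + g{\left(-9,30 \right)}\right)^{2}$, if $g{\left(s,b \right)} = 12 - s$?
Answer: $378225$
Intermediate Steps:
$\left(t + g{\left(-9,30 \right)}\right)^{2} = \left(-636 + \left(12 - -9\right)\right)^{2} = \left(-636 + \left(12 + 9\right)\right)^{2} = \left(-636 + 21\right)^{2} = \left(-615\right)^{2} = 378225$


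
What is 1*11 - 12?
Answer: -1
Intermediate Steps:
1*11 - 12 = 11 - 12 = -1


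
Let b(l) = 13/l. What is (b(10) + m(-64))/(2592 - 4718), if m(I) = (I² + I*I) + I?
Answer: -81293/21260 ≈ -3.8238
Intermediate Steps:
m(I) = I + 2*I² (m(I) = (I² + I²) + I = 2*I² + I = I + 2*I²)
(b(10) + m(-64))/(2592 - 4718) = (13/10 - 64*(1 + 2*(-64)))/(2592 - 4718) = (13*(⅒) - 64*(1 - 128))/(-2126) = (13/10 - 64*(-127))*(-1/2126) = (13/10 + 8128)*(-1/2126) = (81293/10)*(-1/2126) = -81293/21260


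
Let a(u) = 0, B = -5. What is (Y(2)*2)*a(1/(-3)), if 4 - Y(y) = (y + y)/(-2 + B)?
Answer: 0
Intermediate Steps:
Y(y) = 4 + 2*y/7 (Y(y) = 4 - (y + y)/(-2 - 5) = 4 - 2*y/(-7) = 4 - 2*y*(-1)/7 = 4 - (-2)*y/7 = 4 + 2*y/7)
(Y(2)*2)*a(1/(-3)) = ((4 + (2/7)*2)*2)*0 = ((4 + 4/7)*2)*0 = ((32/7)*2)*0 = (64/7)*0 = 0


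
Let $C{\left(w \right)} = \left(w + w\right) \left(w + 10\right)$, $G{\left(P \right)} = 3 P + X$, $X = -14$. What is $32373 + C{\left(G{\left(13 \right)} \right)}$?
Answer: $34123$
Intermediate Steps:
$G{\left(P \right)} = -14 + 3 P$ ($G{\left(P \right)} = 3 P - 14 = -14 + 3 P$)
$C{\left(w \right)} = 2 w \left(10 + w\right)$
$32373 + C{\left(G{\left(13 \right)} \right)} = 32373 + 2 \left(-14 + 3 \cdot 13\right) \left(10 + \left(-14 + 3 \cdot 13\right)\right) = 32373 + 2 \left(-14 + 39\right) \left(10 + \left(-14 + 39\right)\right) = 32373 + 2 \cdot 25 \left(10 + 25\right) = 32373 + 2 \cdot 25 \cdot 35 = 32373 + 1750 = 34123$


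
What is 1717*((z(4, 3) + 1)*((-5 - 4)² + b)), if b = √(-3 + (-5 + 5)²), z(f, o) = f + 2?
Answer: 973539 + 12019*I*√3 ≈ 9.7354e+5 + 20818.0*I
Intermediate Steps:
z(f, o) = 2 + f
b = I*√3 (b = √(-3 + 0²) = √(-3 + 0) = √(-3) = I*√3 ≈ 1.732*I)
1717*((z(4, 3) + 1)*((-5 - 4)² + b)) = 1717*(((2 + 4) + 1)*((-5 - 4)² + I*√3)) = 1717*((6 + 1)*((-9)² + I*√3)) = 1717*(7*(81 + I*√3)) = 1717*(567 + 7*I*√3) = 973539 + 12019*I*√3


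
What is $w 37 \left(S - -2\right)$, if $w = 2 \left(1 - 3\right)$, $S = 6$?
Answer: $-1184$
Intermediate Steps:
$w = -4$ ($w = 2 \left(-2\right) = -4$)
$w 37 \left(S - -2\right) = \left(-4\right) 37 \left(6 - -2\right) = - 148 \left(6 + 2\right) = \left(-148\right) 8 = -1184$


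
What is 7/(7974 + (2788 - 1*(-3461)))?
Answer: 7/14223 ≈ 0.00049216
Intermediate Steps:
7/(7974 + (2788 - 1*(-3461))) = 7/(7974 + (2788 + 3461)) = 7/(7974 + 6249) = 7/14223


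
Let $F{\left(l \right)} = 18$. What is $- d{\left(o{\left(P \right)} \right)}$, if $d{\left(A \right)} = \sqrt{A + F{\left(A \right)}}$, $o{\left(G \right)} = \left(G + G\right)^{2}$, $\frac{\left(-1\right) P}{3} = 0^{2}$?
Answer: $- 3 \sqrt{2} \approx -4.2426$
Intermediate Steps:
$P = 0$ ($P = - 3 \cdot 0^{2} = \left(-3\right) 0 = 0$)
$o{\left(G \right)} = 4 G^{2}$ ($o{\left(G \right)} = \left(2 G\right)^{2} = 4 G^{2}$)
$d{\left(A \right)} = \sqrt{18 + A}$ ($d{\left(A \right)} = \sqrt{A + 18} = \sqrt{18 + A}$)
$- d{\left(o{\left(P \right)} \right)} = - \sqrt{18 + 4 \cdot 0^{2}} = - \sqrt{18 + 4 \cdot 0} = - \sqrt{18 + 0} = - \sqrt{18} = - 3 \sqrt{2}$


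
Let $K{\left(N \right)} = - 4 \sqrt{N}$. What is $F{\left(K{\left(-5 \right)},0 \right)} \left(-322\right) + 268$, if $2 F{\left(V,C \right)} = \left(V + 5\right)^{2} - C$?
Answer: $9123 + 6440 i \sqrt{5} \approx 9123.0 + 14400.0 i$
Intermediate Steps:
$F{\left(V,C \right)} = \frac{\left(5 + V\right)^{2}}{2} - \frac{C}{2}$ ($F{\left(V,C \right)} = \frac{\left(V + 5\right)^{2} - C}{2} = \frac{\left(5 + V\right)^{2} - C}{2} = \frac{\left(5 + V\right)^{2}}{2} - \frac{C}{2}$)
$F{\left(K{\left(-5 \right)},0 \right)} \left(-322\right) + 268 = \left(\frac{\left(5 - 4 \sqrt{-5}\right)^{2}}{2} - 0\right) \left(-322\right) + 268 = \left(\frac{\left(5 - 4 i \sqrt{5}\right)^{2}}{2} + 0\right) \left(-322\right) + 268 = \frac{\left(5 - 4 i \sqrt{5}\right)^{2}}{2} \left(-322\right) + 268 = - 161 \left(5 - 4 i \sqrt{5}\right)^{2} + 268 = 268 - 161 \left(5 - 4 i \sqrt{5}\right)^{2}$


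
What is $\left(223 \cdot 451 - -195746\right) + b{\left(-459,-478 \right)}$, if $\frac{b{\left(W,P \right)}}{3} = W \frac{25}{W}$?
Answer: $296394$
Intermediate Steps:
$b{\left(W,P \right)} = 75$ ($b{\left(W,P \right)} = 3 W \frac{25}{W} = 3 \cdot 25 = 75$)
$\left(223 \cdot 451 - -195746\right) + b{\left(-459,-478 \right)} = \left(223 \cdot 451 - -195746\right) + 75 = \left(100573 + 195746\right) + 75 = 296319 + 75 = 296394$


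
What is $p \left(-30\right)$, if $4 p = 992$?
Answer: $-7440$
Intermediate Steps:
$p = 248$ ($p = \frac{1}{4} \cdot 992 = 248$)
$p \left(-30\right) = 248 \left(-30\right) = -7440$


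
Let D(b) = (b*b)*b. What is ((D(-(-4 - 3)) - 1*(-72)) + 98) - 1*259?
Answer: 254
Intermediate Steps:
D(b) = b**3 (D(b) = b**2*b = b**3)
((D(-(-4 - 3)) - 1*(-72)) + 98) - 1*259 = (((-(-4 - 3))**3 - 1*(-72)) + 98) - 1*259 = (((-1*(-7))**3 + 72) + 98) - 259 = ((7**3 + 72) + 98) - 259 = ((343 + 72) + 98) - 259 = (415 + 98) - 259 = 513 - 259 = 254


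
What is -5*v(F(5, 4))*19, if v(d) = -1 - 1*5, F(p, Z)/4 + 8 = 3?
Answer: 570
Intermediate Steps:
F(p, Z) = -20 (F(p, Z) = -32 + 4*3 = -32 + 12 = -20)
v(d) = -6 (v(d) = -1 - 5 = -6)
-5*v(F(5, 4))*19 = -5*(-6)*19 = 30*19 = 570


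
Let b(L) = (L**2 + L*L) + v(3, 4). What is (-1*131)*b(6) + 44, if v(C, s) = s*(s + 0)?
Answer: -11484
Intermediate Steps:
v(C, s) = s**2 (v(C, s) = s*s = s**2)
b(L) = 16 + 2*L**2 (b(L) = (L**2 + L*L) + 4**2 = (L**2 + L**2) + 16 = 2*L**2 + 16 = 16 + 2*L**2)
(-1*131)*b(6) + 44 = (-1*131)*(16 + 2*6**2) + 44 = -131*(16 + 2*36) + 44 = -131*(16 + 72) + 44 = -131*88 + 44 = -11528 + 44 = -11484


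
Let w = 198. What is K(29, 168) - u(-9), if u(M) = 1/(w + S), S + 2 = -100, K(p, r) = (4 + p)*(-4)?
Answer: -12673/96 ≈ -132.01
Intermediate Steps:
K(p, r) = -16 - 4*p
S = -102 (S = -2 - 100 = -102)
u(M) = 1/96 (u(M) = 1/(198 - 102) = 1/96)
K(29, 168) - u(-9) = (-16 - 4*29) - 1*1/96 = (-16 - 116) - 1/96 = -132 - 1/96 = -12673/96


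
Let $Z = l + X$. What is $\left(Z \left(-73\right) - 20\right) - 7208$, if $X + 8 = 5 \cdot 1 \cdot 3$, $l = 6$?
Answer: $-8177$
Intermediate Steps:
$X = 7$ ($X = -8 + 5 \cdot 1 \cdot 3 = -8 + 5 \cdot 3 = -8 + 15 = 7$)
$Z = 13$ ($Z = 6 + 7 = 13$)
$\left(Z \left(-73\right) - 20\right) - 7208 = \left(13 \left(-73\right) - 20\right) - 7208 = \left(-949 - 20\right) - 7208 = -969 - 7208 = -8177$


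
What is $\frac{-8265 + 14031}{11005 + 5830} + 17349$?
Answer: $\frac{292076181}{16835} \approx 17349.0$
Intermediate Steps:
$\frac{-8265 + 14031}{11005 + 5830} + 17349 = \frac{5766}{16835} + 17349 = \frac{292076181}{16835}$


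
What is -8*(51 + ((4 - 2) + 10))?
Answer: -504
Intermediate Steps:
-8*(51 + ((4 - 2) + 10)) = -8*(51 + (2 + 10)) = -8*(51 + 12) = -8*63 = -504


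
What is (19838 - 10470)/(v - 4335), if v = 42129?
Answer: 4684/18897 ≈ 0.24787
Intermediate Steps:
(19838 - 10470)/(v - 4335) = (19838 - 10470)/(42129 - 4335) = 9368/37794 = 9368*(1/37794) = 4684/18897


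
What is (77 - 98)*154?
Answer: -3234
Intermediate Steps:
(77 - 98)*154 = -21*154 = -3234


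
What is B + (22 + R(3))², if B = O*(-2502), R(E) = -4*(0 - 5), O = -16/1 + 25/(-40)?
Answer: 173439/4 ≈ 43360.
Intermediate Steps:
O = -133/8 (O = -16*1 + 25*(-1/40) = -16 - 5/8 = -133/8 ≈ -16.625)
R(E) = 20 (R(E) = -4*(-5) = 20)
B = 166383/4 (B = -133/8*(-2502) = 166383/4 ≈ 41596.)
B + (22 + R(3))² = 166383/4 + (22 + 20)² = 166383/4 + 42² = 166383/4 + 1764 = 173439/4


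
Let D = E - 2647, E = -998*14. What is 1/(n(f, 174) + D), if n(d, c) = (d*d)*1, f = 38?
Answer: -1/15175 ≈ -6.5898e-5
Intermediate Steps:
E = -13972
n(d, c) = d**2 (n(d, c) = d**2*1 = d**2)
D = -16619 (D = -13972 - 2647 = -16619)
1/(n(f, 174) + D) = 1/(38**2 - 16619) = 1/(1444 - 16619) = 1/(-15175) = -1/15175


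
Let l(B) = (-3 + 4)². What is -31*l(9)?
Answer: -31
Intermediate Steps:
l(B) = 1 (l(B) = 1² = 1)
-31*l(9) = -31*1 = -31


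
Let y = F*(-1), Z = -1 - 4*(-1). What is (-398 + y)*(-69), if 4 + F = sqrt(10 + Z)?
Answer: 27186 + 69*sqrt(13) ≈ 27435.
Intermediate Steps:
Z = 3 (Z = -1 + 4 = 3)
F = -4 + sqrt(13) (F = -4 + sqrt(10 + 3) = -4 + sqrt(13) ≈ -0.39445)
y = 4 - sqrt(13) (y = (-4 + sqrt(13))*(-1) = 4 - sqrt(13) ≈ 0.39445)
(-398 + y)*(-69) = (-398 + (4 - sqrt(13)))*(-69) = (-394 - sqrt(13))*(-69) = 27186 + 69*sqrt(13)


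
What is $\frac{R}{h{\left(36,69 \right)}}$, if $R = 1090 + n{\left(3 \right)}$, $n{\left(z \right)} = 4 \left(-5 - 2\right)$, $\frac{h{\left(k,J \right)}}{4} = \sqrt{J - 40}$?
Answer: $\frac{531 \sqrt{29}}{58} \approx 49.302$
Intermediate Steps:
$h{\left(k,J \right)} = 4 \sqrt{-40 + J}$ ($h{\left(k,J \right)} = 4 \sqrt{J - 40} = 4 \sqrt{-40 + J}$)
$n{\left(z \right)} = -28$ ($n{\left(z \right)} = 4 \left(-7\right) = -28$)
$R = 1062$ ($R = 1090 - 28 = 1062$)
$\frac{R}{h{\left(36,69 \right)}} = \frac{1062}{4 \sqrt{-40 + 69}} = \frac{1062}{4 \sqrt{29}} = 1062 \frac{\sqrt{29}}{116} = \frac{531 \sqrt{29}}{58}$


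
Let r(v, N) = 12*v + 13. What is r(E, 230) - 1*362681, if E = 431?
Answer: -357496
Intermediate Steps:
r(v, N) = 13 + 12*v
r(E, 230) - 1*362681 = (13 + 12*431) - 1*362681 = (13 + 5172) - 362681 = 5185 - 362681 = -357496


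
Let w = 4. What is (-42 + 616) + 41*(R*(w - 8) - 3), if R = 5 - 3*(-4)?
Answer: -2337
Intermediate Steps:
R = 17 (R = 5 + 12 = 17)
(-42 + 616) + 41*(R*(w - 8) - 3) = (-42 + 616) + 41*(17*(4 - 8) - 3) = 574 + 41*(17*(-4) - 3) = 574 + 41*(-68 - 3) = 574 + 41*(-71) = 574 - 2911 = -2337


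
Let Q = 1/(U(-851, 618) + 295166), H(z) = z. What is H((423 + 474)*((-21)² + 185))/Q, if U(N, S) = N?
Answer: 165264347430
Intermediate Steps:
Q = 1/294315 (Q = 1/(-851 + 295166) = 1/294315 ≈ 3.3977e-6)
H((423 + 474)*((-21)² + 185))/Q = ((423 + 474)*((-21)² + 185))/(1/294315) = (897*(441 + 185))*294315 = (897*626)*294315 = 561522*294315 = 165264347430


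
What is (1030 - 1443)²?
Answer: 170569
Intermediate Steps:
(1030 - 1443)² = (-413)² = 170569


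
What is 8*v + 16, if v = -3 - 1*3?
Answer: -32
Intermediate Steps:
v = -6 (v = -3 - 3 = -6)
8*v + 16 = 8*(-6) + 16 = -48 + 16 = -32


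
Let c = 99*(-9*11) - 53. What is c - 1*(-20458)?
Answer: 10604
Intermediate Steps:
c = -9854 (c = 99*(-99) - 53 = -9801 - 53 = -9854)
c - 1*(-20458) = -9854 - 1*(-20458) = -9854 + 20458 = 10604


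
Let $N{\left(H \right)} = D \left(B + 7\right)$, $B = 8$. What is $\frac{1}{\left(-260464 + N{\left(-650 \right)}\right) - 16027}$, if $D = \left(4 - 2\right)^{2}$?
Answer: $- \frac{1}{276431} \approx -3.6175 \cdot 10^{-6}$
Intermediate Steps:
$D = 4$ ($D = 2^{2} = 4$)
$N{\left(H \right)} = 60$ ($N{\left(H \right)} = 4 \left(8 + 7\right) = 4 \cdot 15 = 60$)
$\frac{1}{\left(-260464 + N{\left(-650 \right)}\right) - 16027} = \frac{1}{\left(-260464 + 60\right) - 16027} = \frac{1}{-260404 - 16027} = \frac{1}{-276431} = - \frac{1}{276431}$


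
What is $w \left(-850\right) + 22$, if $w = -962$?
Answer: $817722$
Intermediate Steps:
$w \left(-850\right) + 22 = \left(-962\right) \left(-850\right) + 22 = 817700 + 22 = 817722$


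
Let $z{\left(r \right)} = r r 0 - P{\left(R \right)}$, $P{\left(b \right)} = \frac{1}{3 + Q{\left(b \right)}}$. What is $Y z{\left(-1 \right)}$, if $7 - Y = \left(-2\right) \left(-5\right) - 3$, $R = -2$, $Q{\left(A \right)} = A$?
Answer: $0$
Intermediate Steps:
$Y = 0$ ($Y = 7 - \left(\left(-2\right) \left(-5\right) - 3\right) = 7 - \left(10 - 3\right) = 7 - 7 = 0$)
$P{\left(b \right)} = \frac{1}{3 + b}$
$z{\left(r \right)} = -1$ ($z{\left(r \right)} = r r 0 - \frac{1}{3 - 2} = r^{2} \cdot 0 - 1^{-1} = 0 - 1 = -1$)
$Y z{\left(-1 \right)} = 0 \left(-1\right) = 0$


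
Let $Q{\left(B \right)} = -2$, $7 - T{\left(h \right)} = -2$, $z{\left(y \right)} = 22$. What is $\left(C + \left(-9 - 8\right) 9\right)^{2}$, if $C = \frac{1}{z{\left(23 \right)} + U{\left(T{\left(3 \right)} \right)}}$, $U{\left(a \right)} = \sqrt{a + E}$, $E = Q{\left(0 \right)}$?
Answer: $\frac{5323015688}{227529} + \frac{145918 \sqrt{7}}{227529} \approx 23397.0$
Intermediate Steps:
$T{\left(h \right)} = 9$ ($T{\left(h \right)} = 7 - -2 = 7 + 2 = 9$)
$E = -2$
$U{\left(a \right)} = \sqrt{-2 + a}$ ($U{\left(a \right)} = \sqrt{a - 2} = \sqrt{-2 + a}$)
$C = \frac{1}{22 + \sqrt{7}}$ ($C = \frac{1}{22 + \sqrt{-2 + 9}} = \frac{1}{22 + \sqrt{7}} \approx 0.040575$)
$\left(C + \left(-9 - 8\right) 9\right)^{2} = \left(\left(\frac{22}{477} - \frac{\sqrt{7}}{477}\right) + \left(-9 - 8\right) 9\right)^{2} = \left(\left(\frac{22}{477} - \frac{\sqrt{7}}{477}\right) - 153\right)^{2} = \left(- \frac{72959}{477} - \frac{\sqrt{7}}{477}\right)^{2}$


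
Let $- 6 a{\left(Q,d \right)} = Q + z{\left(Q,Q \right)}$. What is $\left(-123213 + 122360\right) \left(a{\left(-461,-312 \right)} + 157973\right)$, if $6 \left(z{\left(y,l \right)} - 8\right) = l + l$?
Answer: $- \frac{1213534951}{9} \approx -1.3484 \cdot 10^{8}$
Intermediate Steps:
$z{\left(y,l \right)} = 8 + \frac{l}{3}$ ($z{\left(y,l \right)} = 8 + \frac{l + l}{6} = 8 + \frac{2 l}{6} = 8 + \frac{l}{3}$)
$a{\left(Q,d \right)} = - \frac{4}{3} - \frac{2 Q}{9}$ ($a{\left(Q,d \right)} = - \frac{Q + \left(8 + \frac{Q}{3}\right)}{6} = - \frac{8 + \frac{4 Q}{3}}{6} = - \frac{4}{3} - \frac{2 Q}{9}$)
$\left(-123213 + 122360\right) \left(a{\left(-461,-312 \right)} + 157973\right) = \left(-123213 + 122360\right) \left(\left(- \frac{4}{3} - - \frac{922}{9}\right) + 157973\right) = - 853 \left(\left(- \frac{4}{3} + \frac{922}{9}\right) + 157973\right) = - 853 \left(\frac{910}{9} + 157973\right) = \left(-853\right) \frac{1422667}{9} = - \frac{1213534951}{9}$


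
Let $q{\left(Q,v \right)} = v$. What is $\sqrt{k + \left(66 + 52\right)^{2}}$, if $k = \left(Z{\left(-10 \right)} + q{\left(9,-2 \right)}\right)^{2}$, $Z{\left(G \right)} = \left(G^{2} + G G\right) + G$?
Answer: $2 \sqrt{12317} \approx 221.96$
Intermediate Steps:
$Z{\left(G \right)} = G + 2 G^{2}$ ($Z{\left(G \right)} = \left(G^{2} + G^{2}\right) + G = 2 G^{2} + G = G + 2 G^{2}$)
$k = 35344$ ($k = \left(- 10 \left(1 + 2 \left(-10\right)\right) - 2\right)^{2} = \left(- 10 \left(1 - 20\right) - 2\right)^{2} = \left(\left(-10\right) \left(-19\right) - 2\right)^{2} = \left(190 - 2\right)^{2} = 188^{2} = 35344$)
$\sqrt{k + \left(66 + 52\right)^{2}} = \sqrt{35344 + \left(66 + 52\right)^{2}} = \sqrt{35344 + 118^{2}} = \sqrt{35344 + 13924} = \sqrt{49268} = 2 \sqrt{12317}$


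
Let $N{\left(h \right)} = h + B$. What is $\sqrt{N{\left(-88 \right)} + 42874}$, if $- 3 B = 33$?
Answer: $5 \sqrt{1711} \approx 206.82$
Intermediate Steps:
$B = -11$ ($B = \left(- \frac{1}{3}\right) 33 = -11$)
$N{\left(h \right)} = -11 + h$ ($N{\left(h \right)} = h - 11 = -11 + h$)
$\sqrt{N{\left(-88 \right)} + 42874} = \sqrt{\left(-11 - 88\right) + 42874} = \sqrt{-99 + 42874} = \sqrt{42775} = 5 \sqrt{1711}$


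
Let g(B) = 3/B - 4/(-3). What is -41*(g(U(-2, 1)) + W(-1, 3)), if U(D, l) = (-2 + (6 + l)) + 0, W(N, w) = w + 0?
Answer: -3034/15 ≈ -202.27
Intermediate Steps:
W(N, w) = w
U(D, l) = 4 + l (U(D, l) = (4 + l) + 0 = 4 + l)
g(B) = 4/3 + 3/B (g(B) = 3/B - 4*(-⅓) = 3/B + 4/3 = 4/3 + 3/B)
-41*(g(U(-2, 1)) + W(-1, 3)) = -41*((4/3 + 3/(4 + 1)) + 3) = -41*((4/3 + 3/5) + 3) = -41*((4/3 + 3*(⅕)) + 3) = -41*((4/3 + ⅗) + 3) = -41*(29/15 + 3) = -41*74/15 = -3034/15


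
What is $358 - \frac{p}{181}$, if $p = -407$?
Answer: $\frac{65205}{181} \approx 360.25$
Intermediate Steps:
$358 - \frac{p}{181} = 358 - - \frac{407}{181} = 358 + \frac{407}{181} = \frac{65205}{181}$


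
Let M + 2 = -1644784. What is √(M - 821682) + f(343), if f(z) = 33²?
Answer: 1089 + 6*I*√68513 ≈ 1089.0 + 1570.5*I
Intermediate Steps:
M = -1644786 (M = -2 - 1644784 = -1644786)
f(z) = 1089
√(M - 821682) + f(343) = √(-1644786 - 821682) + 1089 = √(-2466468) + 1089 = 6*I*√68513 + 1089 = 1089 + 6*I*√68513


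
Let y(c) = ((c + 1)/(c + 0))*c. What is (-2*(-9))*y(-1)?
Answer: 0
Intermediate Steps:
y(c) = 1 + c (y(c) = ((1 + c)/c)*c = 1 + c)
(-2*(-9))*y(-1) = (-2*(-9))*(1 - 1) = 18*0 = 0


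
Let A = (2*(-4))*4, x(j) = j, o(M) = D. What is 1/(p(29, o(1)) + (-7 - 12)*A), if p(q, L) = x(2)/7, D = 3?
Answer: 7/4258 ≈ 0.0016440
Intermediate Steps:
o(M) = 3
A = -32 (A = -8*4 = -32)
p(q, L) = 2/7
1/(p(29, o(1)) + (-7 - 12)*A) = 1/(2/7 + (-7 - 12)*(-32)) = 1/(2/7 - 19*(-32)) = 1/(2/7 + 608) = 1/(4258/7) = 7/4258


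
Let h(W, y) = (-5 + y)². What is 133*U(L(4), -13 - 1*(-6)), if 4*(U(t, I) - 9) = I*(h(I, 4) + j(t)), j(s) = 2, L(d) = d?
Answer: 1995/4 ≈ 498.75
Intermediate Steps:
U(t, I) = 9 + 3*I/4 (U(t, I) = 9 + (I*((-5 + 4)² + 2))/4 = 9 + (I*((-1)² + 2))/4 = 9 + (I*(1 + 2))/4 = 9 + (I*3)/4 = 9 + (3*I)/4 = 9 + 3*I/4)
133*U(L(4), -13 - 1*(-6)) = 133*(9 + 3*(-13 - 1*(-6))/4) = 133*(9 + 3*(-13 + 6)/4) = 133*(9 + (¾)*(-7)) = 133*(9 - 21/4) = 133*(15/4) = 1995/4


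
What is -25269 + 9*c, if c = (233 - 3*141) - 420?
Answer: -30759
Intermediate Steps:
c = -610 (c = (233 - 423) - 420 = -190 - 420 = -610)
-25269 + 9*c = -25269 + 9*(-610) = -25269 - 5490 = -30759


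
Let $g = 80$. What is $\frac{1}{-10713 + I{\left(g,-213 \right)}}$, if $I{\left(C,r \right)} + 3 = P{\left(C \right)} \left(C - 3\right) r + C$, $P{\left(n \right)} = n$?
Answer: $- \frac{1}{1322716} \approx -7.5602 \cdot 10^{-7}$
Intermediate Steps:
$I{\left(C,r \right)} = -3 + C + C r \left(-3 + C\right)$ ($I{\left(C,r \right)} = -3 + \left(C \left(C - 3\right) r + C\right) = -3 + \left(C \left(-3 + C\right) r + C\right) = -3 + \left(C r \left(-3 + C\right) + C\right) = -3 + \left(C + C r \left(-3 + C\right)\right) = -3 + C + C r \left(-3 + C\right)$)
$\frac{1}{-10713 + I{\left(g,-213 \right)}} = \frac{1}{-10713 - \left(-77 - 51120 + 1363200\right)} = \frac{1}{-10713 + \left(-3 + 80 - 1363200 + 51120\right)} = \frac{1}{-10713 - 1312003} = \frac{1}{-1322716} = - \frac{1}{1322716}$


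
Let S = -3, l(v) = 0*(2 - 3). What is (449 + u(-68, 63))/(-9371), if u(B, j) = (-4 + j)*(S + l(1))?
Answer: -272/9371 ≈ -0.029026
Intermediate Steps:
l(v) = 0 (l(v) = 0*(-1) = 0)
u(B, j) = 12 - 3*j (u(B, j) = (-4 + j)*(-3 + 0) = (-4 + j)*(-3) = 12 - 3*j)
(449 + u(-68, 63))/(-9371) = (449 + (12 - 3*63))/(-9371) = (449 + (12 - 189))*(-1/9371) = (449 - 177)*(-1/9371) = 272*(-1/9371) = -272/9371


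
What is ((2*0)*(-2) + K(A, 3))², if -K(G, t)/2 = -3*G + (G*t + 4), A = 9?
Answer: 64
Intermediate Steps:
K(G, t) = -8 + 6*G - 2*G*t (K(G, t) = -2*(-3*G + (G*t + 4)) = -2*(-3*G + (4 + G*t)) = -2*(4 - 3*G + G*t) = -8 + 6*G - 2*G*t)
((2*0)*(-2) + K(A, 3))² = ((2*0)*(-2) + (-8 + 6*9 - 2*9*3))² = (0*(-2) + (-8 + 54 - 54))² = (0 - 8)² = (-8)² = 64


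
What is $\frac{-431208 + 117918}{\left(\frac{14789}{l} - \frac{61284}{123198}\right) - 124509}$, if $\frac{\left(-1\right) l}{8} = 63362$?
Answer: $\frac{3260752260498720}{1295907052174393} \approx 2.5162$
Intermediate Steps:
$l = -506896$ ($l = \left(-8\right) 63362 = -506896$)
$\frac{-431208 + 117918}{\left(\frac{14789}{l} - \frac{61284}{123198}\right) - 124509} = \frac{-431208 + 117918}{\left(\frac{14789}{-506896} - \frac{61284}{123198}\right) - 124509} = - \frac{313290}{\left(14789 \left(- \frac{1}{506896}\right) - \frac{10214}{20533}\right) - 124509} = - \frac{313290}{\left(- \frac{14789}{506896} - \frac{10214}{20533}\right) - 124509} = - \frac{313290}{- \frac{5481098281}{10408095568} - 124509} = - \frac{313290}{- \frac{1295907052174393}{10408095568}} = \left(-313290\right) \left(- \frac{10408095568}{1295907052174393}\right) = \frac{3260752260498720}{1295907052174393}$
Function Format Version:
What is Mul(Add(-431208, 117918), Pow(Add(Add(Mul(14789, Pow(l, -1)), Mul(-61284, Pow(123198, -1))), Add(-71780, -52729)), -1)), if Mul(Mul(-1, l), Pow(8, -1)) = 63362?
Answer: Rational(3260752260498720, 1295907052174393) ≈ 2.5162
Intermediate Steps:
l = -506896 (l = Mul(-8, 63362) = -506896)
Mul(Add(-431208, 117918), Pow(Add(Add(Mul(14789, Pow(l, -1)), Mul(-61284, Pow(123198, -1))), Add(-71780, -52729)), -1)) = Mul(Add(-431208, 117918), Pow(Add(Add(Mul(14789, Pow(-506896, -1)), Mul(-61284, Pow(123198, -1))), Add(-71780, -52729)), -1)) = Mul(-313290, Pow(Add(Add(Mul(14789, Rational(-1, 506896)), Mul(-61284, Rational(1, 123198))), -124509), -1)) = Mul(-313290, Pow(Add(Add(Rational(-14789, 506896), Rational(-10214, 20533)), -124509), -1)) = Mul(-313290, Pow(Add(Rational(-5481098281, 10408095568), -124509), -1)) = Mul(-313290, Pow(Rational(-1295907052174393, 10408095568), -1)) = Mul(-313290, Rational(-10408095568, 1295907052174393)) = Rational(3260752260498720, 1295907052174393)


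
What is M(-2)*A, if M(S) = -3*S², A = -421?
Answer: 5052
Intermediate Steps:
M(-2)*A = -3*(-2)²*(-421) = -3*4*(-421) = -12*(-421) = 5052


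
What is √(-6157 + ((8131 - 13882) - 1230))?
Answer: I*√13138 ≈ 114.62*I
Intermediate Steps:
√(-6157 + ((8131 - 13882) - 1230)) = √(-6157 + (-5751 - 1230)) = √(-6157 - 6981) = √(-13138) = I*√13138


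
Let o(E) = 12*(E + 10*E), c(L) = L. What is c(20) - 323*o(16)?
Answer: -682156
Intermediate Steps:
o(E) = 132*E (o(E) = 12*(11*E) = 132*E)
c(20) - 323*o(16) = 20 - 42636*16 = 20 - 323*2112 = 20 - 682176 = -682156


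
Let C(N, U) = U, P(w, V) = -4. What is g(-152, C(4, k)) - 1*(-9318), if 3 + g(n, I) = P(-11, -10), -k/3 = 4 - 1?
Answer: 9311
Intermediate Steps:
k = -9 (k = -3*(4 - 1) = -3*3 = -9)
g(n, I) = -7 (g(n, I) = -3 - 4 = -7)
g(-152, C(4, k)) - 1*(-9318) = -7 - 1*(-9318) = -7 + 9318 = 9311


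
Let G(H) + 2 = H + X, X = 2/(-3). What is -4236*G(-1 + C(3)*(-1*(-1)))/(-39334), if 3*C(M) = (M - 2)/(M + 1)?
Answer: -15179/39334 ≈ -0.38590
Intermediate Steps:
C(M) = (-2 + M)/(3*(1 + M)) (C(M) = ((M - 2)/(M + 1))/3 = ((-2 + M)/(1 + M))/3 = (-2 + M)/(3*(1 + M)))
X = -2/3 (X = 2*(-1/3) = -2/3 ≈ -0.66667)
G(H) = -8/3 + H (G(H) = -2 + (H - 2/3) = -2 + (-2/3 + H) = -8/3 + H)
-4236*G(-1 + C(3)*(-1*(-1)))/(-39334) = -4236*(-8/3 + (-1 + ((-2 + 3)/(3*(1 + 3)))*(-1*(-1))))/(-39334) = -4236*(-8/3 + (-1 + ((1/3)*1/4)*1))*(-1/39334) = -4236*(-8/3 + (-1 + ((1/3)*(1/4)*1)*1))*(-1/39334) = -4236*(-8/3 + (-1 + (1/12)*1))*(-1/39334) = -4236*(-8/3 + (-1 + 1/12))*(-1/39334) = -4236*(-8/3 - 11/12)*(-1/39334) = -4236*(-43/12)*(-1/39334) = 15179*(-1/39334) = -15179/39334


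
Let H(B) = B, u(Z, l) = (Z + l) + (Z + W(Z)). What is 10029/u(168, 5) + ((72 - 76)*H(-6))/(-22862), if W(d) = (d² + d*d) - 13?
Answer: 113960187/649006456 ≈ 0.17559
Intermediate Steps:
W(d) = -13 + 2*d² (W(d) = (d² + d²) - 13 = 2*d² - 13 = -13 + 2*d²)
u(Z, l) = -13 + l + 2*Z + 2*Z² (u(Z, l) = (Z + l) + (Z + (-13 + 2*Z²)) = (Z + l) + (-13 + Z + 2*Z²) = -13 + l + 2*Z + 2*Z²)
10029/u(168, 5) + ((72 - 76)*H(-6))/(-22862) = 10029/(-13 + 5 + 2*168 + 2*168²) + ((72 - 76)*(-6))/(-22862) = 10029/(-13 + 5 + 336 + 2*28224) - 4*(-6)*(-1/22862) = 10029/(-13 + 5 + 336 + 56448) + 24*(-1/22862) = 10029/56776 - 12/11431 = 113960187/649006456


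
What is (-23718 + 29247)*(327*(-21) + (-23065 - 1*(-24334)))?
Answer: -30951342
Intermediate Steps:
(-23718 + 29247)*(327*(-21) + (-23065 - 1*(-24334))) = 5529*(-6867 + (-23065 + 24334)) = 5529*(-6867 + 1269) = 5529*(-5598) = -30951342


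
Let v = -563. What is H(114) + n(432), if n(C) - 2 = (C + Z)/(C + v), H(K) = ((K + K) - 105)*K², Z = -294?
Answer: 209404672/131 ≈ 1.5985e+6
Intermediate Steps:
H(K) = K²*(-105 + 2*K) (H(K) = (2*K - 105)*K² = (-105 + 2*K)*K² = K²*(-105 + 2*K))
n(C) = 2 + (-294 + C)/(-563 + C) (n(C) = 2 + (C - 294)/(C - 563) = 2 + (-294 + C)/(-563 + C))
H(114) + n(432) = 114²*(-105 + 2*114) + (-1420 + 3*432)/(-563 + 432) = 12996*(-105 + 228) + (-1420 + 1296)/(-131) = 12996*123 - 1/131*(-124) = 1598508 + 124/131 = 209404672/131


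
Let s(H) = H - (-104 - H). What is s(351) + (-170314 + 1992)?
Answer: -167516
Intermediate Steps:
s(H) = 104 + 2*H (s(H) = H + (104 + H) = 104 + 2*H)
s(351) + (-170314 + 1992) = (104 + 2*351) + (-170314 + 1992) = (104 + 702) - 168322 = 806 - 168322 = -167516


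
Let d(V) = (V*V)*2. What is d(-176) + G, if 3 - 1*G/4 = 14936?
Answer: 2220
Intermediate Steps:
d(V) = 2*V² (d(V) = V²*2 = 2*V²)
G = -59732 (G = 12 - 4*14936 = 12 - 59744 = -59732)
d(-176) + G = 2*(-176)² - 59732 = 2*30976 - 59732 = 61952 - 59732 = 2220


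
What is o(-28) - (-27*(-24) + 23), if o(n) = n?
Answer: -699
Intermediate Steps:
o(-28) - (-27*(-24) + 23) = -28 - (-27*(-24) + 23) = -28 - (648 + 23) = -28 - 1*671 = -28 - 671 = -699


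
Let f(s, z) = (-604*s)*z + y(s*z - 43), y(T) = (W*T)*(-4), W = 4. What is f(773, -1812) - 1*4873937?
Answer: 863545871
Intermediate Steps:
y(T) = -16*T (y(T) = (4*T)*(-4) = -16*T)
f(s, z) = 688 - 620*s*z (f(s, z) = (-604*s)*z - 16*(s*z - 43) = -604*s*z - 16*(-43 + s*z) = -604*s*z + (688 - 16*s*z) = 688 - 620*s*z)
f(773, -1812) - 1*4873937 = (688 - 620*773*(-1812)) - 1*4873937 = (688 + 868419120) - 4873937 = 868419808 - 4873937 = 863545871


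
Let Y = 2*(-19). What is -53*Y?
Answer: 2014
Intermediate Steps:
Y = -38
-53*Y = -53*(-38) = 2014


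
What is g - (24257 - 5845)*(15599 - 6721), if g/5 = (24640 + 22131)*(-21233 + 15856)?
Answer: -1420900071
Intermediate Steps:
g = -1257438335 (g = 5*((24640 + 22131)*(-21233 + 15856)) = 5*(46771*(-5377)) = 5*(-251487667) = -1257438335)
g - (24257 - 5845)*(15599 - 6721) = -1257438335 - (24257 - 5845)*(15599 - 6721) = -1257438335 - 18412*8878 = -1257438335 - 1*163461736 = -1257438335 - 163461736 = -1420900071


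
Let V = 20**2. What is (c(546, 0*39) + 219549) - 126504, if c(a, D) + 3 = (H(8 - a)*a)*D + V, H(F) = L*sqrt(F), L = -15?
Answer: 93442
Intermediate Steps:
H(F) = -15*sqrt(F)
V = 400
c(a, D) = 397 - 15*D*a*sqrt(8 - a) (c(a, D) = -3 + (((-15*sqrt(8 - a))*a)*D + 400) = -3 + ((-15*a*sqrt(8 - a))*D + 400) = -3 + (-15*D*a*sqrt(8 - a) + 400) = -3 + (400 - 15*D*a*sqrt(8 - a)) = 397 - 15*D*a*sqrt(8 - a))
(c(546, 0*39) + 219549) - 126504 = ((397 - 15*0*39*546*sqrt(8 - 1*546)) + 219549) - 126504 = ((397 - 15*0*546*sqrt(8 - 546)) + 219549) - 126504 = ((397 - 15*0*546*sqrt(-538)) + 219549) - 126504 = ((397 - 15*0*546*I*sqrt(538)) + 219549) - 126504 = ((397 + 0) + 219549) - 126504 = (397 + 219549) - 126504 = 219946 - 126504 = 93442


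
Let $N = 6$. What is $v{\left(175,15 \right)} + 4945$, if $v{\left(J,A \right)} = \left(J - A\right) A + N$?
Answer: $7351$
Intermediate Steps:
$v{\left(J,A \right)} = 6 + A \left(J - A\right)$ ($v{\left(J,A \right)} = \left(J - A\right) A + 6 = A \left(J - A\right) + 6 = 6 + A \left(J - A\right)$)
$v{\left(175,15 \right)} + 4945 = \left(6 - 15^{2} + 15 \cdot 175\right) + 4945 = \left(6 - 225 + 2625\right) + 4945 = 2406 + 4945 = 7351$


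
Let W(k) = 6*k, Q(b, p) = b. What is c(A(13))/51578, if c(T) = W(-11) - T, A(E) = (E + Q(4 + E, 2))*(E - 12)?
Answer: -48/25789 ≈ -0.0018613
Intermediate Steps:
A(E) = (-12 + E)*(4 + 2*E) (A(E) = (E + (4 + E))*(E - 12) = (4 + 2*E)*(-12 + E) = (-12 + E)*(4 + 2*E))
c(T) = -66 - T (c(T) = 6*(-11) - T = -66 - T)
c(A(13))/51578 = (-66 - (-48 - 20*13 + 2*13²))/51578 = (-66 - (-48 - 260 + 2*169))*(1/51578) = (-66 - (-48 - 260 + 338))*(1/51578) = (-66 - 1*30)*(1/51578) = (-66 - 30)*(1/51578) = -96*1/51578 = -48/25789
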